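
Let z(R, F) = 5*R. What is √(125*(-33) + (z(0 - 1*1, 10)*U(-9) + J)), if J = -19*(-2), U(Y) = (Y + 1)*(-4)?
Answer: I*√4247 ≈ 65.169*I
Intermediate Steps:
U(Y) = -4 - 4*Y (U(Y) = (1 + Y)*(-4) = -4 - 4*Y)
J = 38
√(125*(-33) + (z(0 - 1*1, 10)*U(-9) + J)) = √(125*(-33) + ((5*(0 - 1*1))*(-4 - 4*(-9)) + 38)) = √(-4125 + ((5*(0 - 1))*(-4 + 36) + 38)) = √(-4125 + ((5*(-1))*32 + 38)) = √(-4125 + (-5*32 + 38)) = √(-4125 + (-160 + 38)) = √(-4125 - 122) = √(-4247) = I*√4247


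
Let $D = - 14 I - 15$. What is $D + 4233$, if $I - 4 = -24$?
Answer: $4498$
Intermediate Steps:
$I = -20$ ($I = 4 - 24 = -20$)
$D = 265$ ($D = \left(-14\right) \left(-20\right) - 15 = 280 - 15 = 265$)
$D + 4233 = 265 + 4233 = 4498$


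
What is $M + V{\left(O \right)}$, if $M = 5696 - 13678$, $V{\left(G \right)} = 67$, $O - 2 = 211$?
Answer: $-7915$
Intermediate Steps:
$O = 213$ ($O = 2 + 211 = 213$)
$M = -7982$ ($M = 5696 - 13678 = -7982$)
$M + V{\left(O \right)} = -7982 + 67 = -7915$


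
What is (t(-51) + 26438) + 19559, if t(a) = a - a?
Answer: 45997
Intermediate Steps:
t(a) = 0
(t(-51) + 26438) + 19559 = (0 + 26438) + 19559 = 26438 + 19559 = 45997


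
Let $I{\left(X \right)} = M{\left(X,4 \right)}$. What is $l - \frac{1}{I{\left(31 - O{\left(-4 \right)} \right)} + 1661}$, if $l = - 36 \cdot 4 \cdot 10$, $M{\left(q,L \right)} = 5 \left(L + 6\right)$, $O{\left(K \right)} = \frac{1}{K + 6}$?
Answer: $- \frac{2463841}{1711} \approx -1440.0$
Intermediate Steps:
$O{\left(K \right)} = \frac{1}{6 + K}$
$M{\left(q,L \right)} = 30 + 5 L$ ($M{\left(q,L \right)} = 5 \left(6 + L\right) = 30 + 5 L$)
$I{\left(X \right)} = 50$ ($I{\left(X \right)} = 30 + 5 \cdot 4 = 30 + 20 = 50$)
$l = -1440$ ($l = \left(-36\right) 40 = -1440$)
$l - \frac{1}{I{\left(31 - O{\left(-4 \right)} \right)} + 1661} = -1440 - \frac{1}{50 + 1661} = -1440 - \frac{1}{1711} = - \frac{2463841}{1711}$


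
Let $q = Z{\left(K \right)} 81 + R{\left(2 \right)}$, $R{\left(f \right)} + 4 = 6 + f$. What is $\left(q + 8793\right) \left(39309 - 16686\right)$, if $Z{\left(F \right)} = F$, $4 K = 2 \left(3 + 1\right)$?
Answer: $202679457$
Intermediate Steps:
$K = 2$ ($K = \frac{2 \left(3 + 1\right)}{4} = \frac{2 \cdot 4}{4} = \frac{1}{4} \cdot 8 = 2$)
$R{\left(f \right)} = 2 + f$ ($R{\left(f \right)} = -4 + \left(6 + f\right) = 2 + f$)
$q = 166$ ($q = 2 \cdot 81 + \left(2 + 2\right) = 162 + 4 = 166$)
$\left(q + 8793\right) \left(39309 - 16686\right) = \left(166 + 8793\right) \left(39309 - 16686\right) = 8959 \cdot 22623 = 202679457$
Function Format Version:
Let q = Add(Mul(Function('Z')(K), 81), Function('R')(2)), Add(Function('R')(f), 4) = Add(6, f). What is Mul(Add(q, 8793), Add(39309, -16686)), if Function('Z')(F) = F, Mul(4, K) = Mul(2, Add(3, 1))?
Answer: 202679457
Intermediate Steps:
K = 2 (K = Mul(Rational(1, 4), Mul(2, Add(3, 1))) = Mul(Rational(1, 4), Mul(2, 4)) = Mul(Rational(1, 4), 8) = 2)
Function('R')(f) = Add(2, f) (Function('R')(f) = Add(-4, Add(6, f)) = Add(2, f))
q = 166 (q = Add(Mul(2, 81), Add(2, 2)) = Add(162, 4) = 166)
Mul(Add(q, 8793), Add(39309, -16686)) = Mul(Add(166, 8793), Add(39309, -16686)) = Mul(8959, 22623) = 202679457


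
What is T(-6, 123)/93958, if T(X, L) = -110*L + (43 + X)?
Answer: -13493/93958 ≈ -0.14361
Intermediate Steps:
T(X, L) = 43 + X - 110*L
T(-6, 123)/93958 = (43 - 6 - 110*123)/93958 = (43 - 6 - 13530)*(1/93958) = -13493*1/93958 = -13493/93958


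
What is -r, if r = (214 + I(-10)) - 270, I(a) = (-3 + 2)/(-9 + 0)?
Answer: 503/9 ≈ 55.889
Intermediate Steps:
I(a) = ⅑ (I(a) = -1/(-9) = -1*(-⅑) = ⅑)
r = -503/9 (r = (214 + ⅑) - 270 = 1927/9 - 270 = -503/9 ≈ -55.889)
-r = -1*(-503/9) = 503/9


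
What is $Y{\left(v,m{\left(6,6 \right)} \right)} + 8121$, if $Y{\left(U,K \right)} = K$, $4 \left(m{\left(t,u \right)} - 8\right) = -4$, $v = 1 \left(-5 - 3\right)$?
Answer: $8128$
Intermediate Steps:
$v = -8$ ($v = 1 \left(-8\right) = -8$)
$m{\left(t,u \right)} = 7$ ($m{\left(t,u \right)} = 8 + \frac{1}{4} \left(-4\right) = 8 - 1 = 7$)
$Y{\left(v,m{\left(6,6 \right)} \right)} + 8121 = 7 + 8121 = 8128$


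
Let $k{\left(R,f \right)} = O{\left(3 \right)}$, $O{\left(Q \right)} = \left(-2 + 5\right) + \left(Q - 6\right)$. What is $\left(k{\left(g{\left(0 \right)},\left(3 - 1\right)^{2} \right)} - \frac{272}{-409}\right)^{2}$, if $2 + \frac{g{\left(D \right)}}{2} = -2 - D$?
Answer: $\frac{73984}{167281} \approx 0.44227$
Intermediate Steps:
$g{\left(D \right)} = -8 - 2 D$ ($g{\left(D \right)} = -4 + 2 \left(-2 - D\right) = -4 - \left(4 + 2 D\right) = -8 - 2 D$)
$O{\left(Q \right)} = -3 + Q$ ($O{\left(Q \right)} = 3 + \left(Q - 6\right) = 3 + \left(-6 + Q\right) = -3 + Q$)
$k{\left(R,f \right)} = 0$ ($k{\left(R,f \right)} = -3 + 3 = 0$)
$\left(k{\left(g{\left(0 \right)},\left(3 - 1\right)^{2} \right)} - \frac{272}{-409}\right)^{2} = \left(0 - \frac{272}{-409}\right)^{2} = \left(0 - - \frac{272}{409}\right)^{2} = \left(0 + \frac{272}{409}\right)^{2} = \left(\frac{272}{409}\right)^{2} = \frac{73984}{167281}$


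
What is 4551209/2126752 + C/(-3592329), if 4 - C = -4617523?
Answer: 6529105293457/7639992885408 ≈ 0.85460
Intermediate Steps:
C = 4617527 (C = 4 - 1*(-4617523) = 4 + 4617523 = 4617527)
4551209/2126752 + C/(-3592329) = 4551209/2126752 + 4617527/(-3592329) = 4551209*(1/2126752) + 4617527*(-1/3592329) = 4551209/2126752 - 4617527/3592329 = 6529105293457/7639992885408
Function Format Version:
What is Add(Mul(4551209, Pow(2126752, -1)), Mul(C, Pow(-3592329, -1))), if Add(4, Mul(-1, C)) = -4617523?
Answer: Rational(6529105293457, 7639992885408) ≈ 0.85460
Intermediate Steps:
C = 4617527 (C = Add(4, Mul(-1, -4617523)) = Add(4, 4617523) = 4617527)
Add(Mul(4551209, Pow(2126752, -1)), Mul(C, Pow(-3592329, -1))) = Add(Mul(4551209, Pow(2126752, -1)), Mul(4617527, Pow(-3592329, -1))) = Add(Mul(4551209, Rational(1, 2126752)), Mul(4617527, Rational(-1, 3592329))) = Add(Rational(4551209, 2126752), Rational(-4617527, 3592329)) = Rational(6529105293457, 7639992885408)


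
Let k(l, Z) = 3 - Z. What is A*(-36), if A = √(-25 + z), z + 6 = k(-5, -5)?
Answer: -36*I*√23 ≈ -172.65*I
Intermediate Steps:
z = 2 (z = -6 + (3 - 1*(-5)) = -6 + (3 + 5) = -6 + 8 = 2)
A = I*√23 (A = √(-25 + 2) = √(-23) = I*√23 ≈ 4.7958*I)
A*(-36) = (I*√23)*(-36) = -36*I*√23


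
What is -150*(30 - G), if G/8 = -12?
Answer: -18900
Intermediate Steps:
G = -96 (G = 8*(-12) = -96)
-150*(30 - G) = -150*(30 - 1*(-96)) = -150*(30 + 96) = -150*126 = -18900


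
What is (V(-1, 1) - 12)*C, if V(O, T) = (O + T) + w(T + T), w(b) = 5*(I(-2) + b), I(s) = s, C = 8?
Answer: -96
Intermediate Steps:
w(b) = -10 + 5*b (w(b) = 5*(-2 + b) = -10 + 5*b)
V(O, T) = -10 + O + 11*T (V(O, T) = (O + T) + (-10 + 5*(T + T)) = (O + T) + (-10 + 5*(2*T)) = (O + T) + (-10 + 10*T) = -10 + O + 11*T)
(V(-1, 1) - 12)*C = ((-10 - 1 + 11*1) - 12)*8 = ((-10 - 1 + 11) - 12)*8 = (0 - 12)*8 = -12*8 = -96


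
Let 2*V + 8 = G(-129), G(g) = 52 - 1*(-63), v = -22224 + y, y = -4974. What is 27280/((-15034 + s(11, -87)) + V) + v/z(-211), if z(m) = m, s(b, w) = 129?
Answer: 796350034/6267333 ≈ 127.06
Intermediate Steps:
v = -27198 (v = -22224 - 4974 = -27198)
G(g) = 115 (G(g) = 52 + 63 = 115)
V = 107/2 (V = -4 + (½)*115 = -4 + 115/2 = 107/2 ≈ 53.500)
27280/((-15034 + s(11, -87)) + V) + v/z(-211) = 27280/((-15034 + 129) + 107/2) - 27198/(-211) = 27280/(-14905 + 107/2) - 27198*(-1/211) = 27280/(-29703/2) + 27198/211 = 27280*(-2/29703) + 27198/211 = -54560/29703 + 27198/211 = 796350034/6267333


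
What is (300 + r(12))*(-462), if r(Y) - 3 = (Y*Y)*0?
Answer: -139986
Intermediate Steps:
r(Y) = 3 (r(Y) = 3 + (Y*Y)*0 = 3 + Y**2*0 = 3 + 0 = 3)
(300 + r(12))*(-462) = (300 + 3)*(-462) = 303*(-462) = -139986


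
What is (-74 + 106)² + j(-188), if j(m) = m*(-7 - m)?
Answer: -33004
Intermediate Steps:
(-74 + 106)² + j(-188) = (-74 + 106)² - 1*(-188)*(7 - 188) = 32² - 1*(-188)*(-181) = 1024 - 34028 = -33004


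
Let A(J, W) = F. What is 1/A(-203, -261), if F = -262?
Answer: -1/262 ≈ -0.0038168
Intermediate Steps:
A(J, W) = -262
1/A(-203, -261) = 1/(-262) = -1/262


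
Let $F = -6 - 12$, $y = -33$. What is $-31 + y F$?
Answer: $563$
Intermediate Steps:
$F = -18$ ($F = -6 - 12 = -18$)
$-31 + y F = -31 - -594 = -31 + 594 = 563$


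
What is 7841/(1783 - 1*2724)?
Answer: -7841/941 ≈ -8.3326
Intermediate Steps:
7841/(1783 - 1*2724) = 7841/(1783 - 2724) = 7841/(-941) = 7841*(-1/941) = -7841/941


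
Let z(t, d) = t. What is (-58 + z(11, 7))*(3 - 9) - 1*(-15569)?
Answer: 15851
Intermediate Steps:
(-58 + z(11, 7))*(3 - 9) - 1*(-15569) = (-58 + 11)*(3 - 9) - 1*(-15569) = -47*(-6) + 15569 = 282 + 15569 = 15851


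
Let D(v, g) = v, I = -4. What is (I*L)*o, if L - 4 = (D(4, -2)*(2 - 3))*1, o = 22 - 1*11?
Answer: 0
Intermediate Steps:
o = 11 (o = 22 - 11 = 11)
L = 0 (L = 4 + (4*(2 - 3))*1 = 4 + (4*(-1))*1 = 4 - 4*1 = 4 - 4 = 0)
(I*L)*o = -4*0*11 = 0*11 = 0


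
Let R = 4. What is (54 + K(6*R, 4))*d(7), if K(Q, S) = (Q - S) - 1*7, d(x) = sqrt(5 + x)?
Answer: 134*sqrt(3) ≈ 232.09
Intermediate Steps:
K(Q, S) = -7 + Q - S (K(Q, S) = (Q - S) - 7 = -7 + Q - S)
(54 + K(6*R, 4))*d(7) = (54 + (-7 + 6*4 - 1*4))*sqrt(5 + 7) = (54 + (-7 + 24 - 4))*sqrt(12) = (54 + 13)*(2*sqrt(3)) = 67*(2*sqrt(3)) = 134*sqrt(3)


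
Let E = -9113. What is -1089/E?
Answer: 1089/9113 ≈ 0.11950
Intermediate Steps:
-1089/E = -1089/(-9113) = -1089*(-1/9113) = 1089/9113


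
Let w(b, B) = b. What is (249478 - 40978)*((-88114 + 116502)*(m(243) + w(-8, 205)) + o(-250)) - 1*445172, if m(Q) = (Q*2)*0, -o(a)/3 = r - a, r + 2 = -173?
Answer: -47398541672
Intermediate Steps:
r = -175 (r = -2 - 173 = -175)
o(a) = 525 + 3*a (o(a) = -3*(-175 - a) = 525 + 3*a)
m(Q) = 0 (m(Q) = (2*Q)*0 = 0)
(249478 - 40978)*((-88114 + 116502)*(m(243) + w(-8, 205)) + o(-250)) - 1*445172 = (249478 - 40978)*((-88114 + 116502)*(0 - 8) + (525 + 3*(-250))) - 1*445172 = 208500*(28388*(-8) + (525 - 750)) - 445172 = 208500*(-227104 - 225) - 445172 = 208500*(-227329) - 445172 = -47398096500 - 445172 = -47398541672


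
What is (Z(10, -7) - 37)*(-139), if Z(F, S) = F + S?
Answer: 4726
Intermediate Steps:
(Z(10, -7) - 37)*(-139) = ((10 - 7) - 37)*(-139) = (3 - 37)*(-139) = -34*(-139) = 4726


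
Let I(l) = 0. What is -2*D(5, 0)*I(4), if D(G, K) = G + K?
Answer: 0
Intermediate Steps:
-2*D(5, 0)*I(4) = -2*(5 + 0)*0 = -10*0 = -2*0 = 0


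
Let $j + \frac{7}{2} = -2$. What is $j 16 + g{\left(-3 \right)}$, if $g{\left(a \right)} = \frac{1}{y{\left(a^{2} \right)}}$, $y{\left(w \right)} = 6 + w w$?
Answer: $- \frac{7655}{87} \approx -87.989$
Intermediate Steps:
$y{\left(w \right)} = 6 + w^{2}$
$g{\left(a \right)} = \frac{1}{6 + a^{4}}$ ($g{\left(a \right)} = \frac{1}{6 + \left(a^{2}\right)^{2}} = \frac{1}{6 + a^{4}}$)
$j = - \frac{11}{2}$ ($j = - \frac{7}{2} - 2 = - \frac{11}{2} \approx -5.5$)
$j 16 + g{\left(-3 \right)} = \left(- \frac{11}{2}\right) 16 + \frac{1}{6 + \left(-3\right)^{4}} = -88 + \frac{1}{6 + 81} = -88 + \frac{1}{87} = - \frac{7655}{87}$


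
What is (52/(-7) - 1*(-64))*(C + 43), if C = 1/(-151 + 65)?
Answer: 732006/301 ≈ 2431.9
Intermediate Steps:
C = -1/86 (C = 1/(-86) = -1/86 ≈ -0.011628)
(52/(-7) - 1*(-64))*(C + 43) = (52/(-7) - 1*(-64))*(-1/86 + 43) = (52*(-1/7) + 64)*(3697/86) = (-52/7 + 64)*(3697/86) = (396/7)*(3697/86) = 732006/301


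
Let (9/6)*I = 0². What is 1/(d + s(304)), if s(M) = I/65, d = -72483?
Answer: -1/72483 ≈ -1.3796e-5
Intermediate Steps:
I = 0 (I = (⅔)*0² = (⅔)*0 = 0)
s(M) = 0 (s(M) = 0/65 = 0*(1/65) = 0)
1/(d + s(304)) = 1/(-72483 + 0) = 1/(-72483) = -1/72483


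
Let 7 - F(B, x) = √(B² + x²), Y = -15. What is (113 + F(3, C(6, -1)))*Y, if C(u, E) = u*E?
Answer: -1800 + 45*√5 ≈ -1699.4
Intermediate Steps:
C(u, E) = E*u
F(B, x) = 7 - √(B² + x²)
(113 + F(3, C(6, -1)))*Y = (113 + (7 - √(3² + (-1*6)²)))*(-15) = (113 + (7 - √(9 + (-6)²)))*(-15) = (113 + (7 - √(9 + 36)))*(-15) = (113 + (7 - √45))*(-15) = (113 + (7 - 3*√5))*(-15) = (120 - 3*√5)*(-15) = -1800 + 45*√5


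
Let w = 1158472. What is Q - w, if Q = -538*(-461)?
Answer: -910454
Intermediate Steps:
Q = 248018
Q - w = 248018 - 1*1158472 = 248018 - 1158472 = -910454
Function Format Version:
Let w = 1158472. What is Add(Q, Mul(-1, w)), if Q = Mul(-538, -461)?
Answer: -910454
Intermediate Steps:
Q = 248018
Add(Q, Mul(-1, w)) = Add(248018, Mul(-1, 1158472)) = Add(248018, -1158472) = -910454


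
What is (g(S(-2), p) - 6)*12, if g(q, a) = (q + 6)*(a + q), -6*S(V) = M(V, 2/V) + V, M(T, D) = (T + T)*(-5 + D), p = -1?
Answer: -608/3 ≈ -202.67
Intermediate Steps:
M(T, D) = 2*T*(-5 + D) (M(T, D) = (2*T)*(-5 + D) = 2*T*(-5 + D))
S(V) = -V/6 - V*(-5 + 2/V)/3 (S(V) = -(2*V*(-5 + 2/V) + V)/6 = -(V + 2*V*(-5 + 2/V))/6 = -V/6 - V*(-5 + 2/V)/3)
g(q, a) = (6 + q)*(a + q)
(g(S(-2), p) - 6)*12 = (((-⅔ + (3/2)*(-2))² + 6*(-1) + 6*(-⅔ + (3/2)*(-2)) - (-⅔ + (3/2)*(-2))) - 6)*12 = (((-⅔ - 3)² - 6 + 6*(-⅔ - 3) - (-⅔ - 3)) - 6)*12 = (((-11/3)² - 6 + 6*(-11/3) - 1*(-11/3)) - 6)*12 = ((121/9 - 6 - 22 + 11/3) - 6)*12 = (-98/9 - 6)*12 = -152/9*12 = -608/3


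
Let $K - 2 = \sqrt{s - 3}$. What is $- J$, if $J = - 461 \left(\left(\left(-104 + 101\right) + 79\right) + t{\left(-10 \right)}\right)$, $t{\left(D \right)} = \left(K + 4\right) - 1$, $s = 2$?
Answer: $37341 + 461 i \approx 37341.0 + 461.0 i$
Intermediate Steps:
$K = 2 + i$ ($K = 2 + \sqrt{2 - 3} = 2 + \sqrt{-1} = 2 + i \approx 2.0 + 1.0 i$)
$t{\left(D \right)} = 5 + i$ ($t{\left(D \right)} = \left(\left(2 + i\right) + 4\right) - 1 = \left(6 + i\right) - 1 = 5 + i$)
$J = -37341 - 461 i$ ($J = - 461 \left(\left(\left(-104 + 101\right) + 79\right) + \left(5 + i\right)\right) = - 461 \left(\left(-3 + 79\right) + \left(5 + i\right)\right) = - 461 \left(76 + \left(5 + i\right)\right) = - 461 \left(81 + i\right) = -37341 - 461 i \approx -37341.0 - 461.0 i$)
$- J = - (-37341 - 461 i) = 37341 + 461 i$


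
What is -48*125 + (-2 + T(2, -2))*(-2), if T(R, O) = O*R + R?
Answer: -5992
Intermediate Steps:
T(R, O) = R + O*R
-48*125 + (-2 + T(2, -2))*(-2) = -48*125 + (-2 + 2*(1 - 2))*(-2) = -6000 + (-2 + 2*(-1))*(-2) = -6000 + (-2 - 2)*(-2) = -6000 - 4*(-2) = -6000 + 8 = -5992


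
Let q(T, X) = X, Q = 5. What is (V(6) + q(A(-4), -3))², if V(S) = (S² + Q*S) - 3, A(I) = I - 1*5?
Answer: 3600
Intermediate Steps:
A(I) = -5 + I (A(I) = I - 5 = -5 + I)
V(S) = -3 + S² + 5*S (V(S) = (S² + 5*S) - 3 = -3 + S² + 5*S)
(V(6) + q(A(-4), -3))² = ((-3 + 6² + 5*6) - 3)² = ((-3 + 36 + 30) - 3)² = (63 - 3)² = 60² = 3600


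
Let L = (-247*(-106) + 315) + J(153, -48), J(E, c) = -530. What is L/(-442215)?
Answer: -25967/442215 ≈ -0.058720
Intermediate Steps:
L = 25967 (L = (-247*(-106) + 315) - 530 = (26182 + 315) - 530 = 26497 - 530 = 25967)
L/(-442215) = 25967/(-442215) = 25967*(-1/442215) = -25967/442215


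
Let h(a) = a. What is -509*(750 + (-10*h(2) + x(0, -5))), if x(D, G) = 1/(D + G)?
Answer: -1857341/5 ≈ -3.7147e+5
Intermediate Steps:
-509*(750 + (-10*h(2) + x(0, -5))) = -509*(750 + (-10*2 + 1/(0 - 5))) = -509*(750 + (-20 + 1/(-5))) = -509*(750 + (-20 - ⅕)) = -509*(750 - 101/5) = -509*3649/5 = -1857341/5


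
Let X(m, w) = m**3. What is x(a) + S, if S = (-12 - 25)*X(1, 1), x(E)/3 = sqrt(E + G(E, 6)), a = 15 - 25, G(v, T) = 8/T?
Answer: -37 + I*sqrt(78) ≈ -37.0 + 8.8318*I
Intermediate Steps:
a = -10
x(E) = 3*sqrt(4/3 + E) (x(E) = 3*sqrt(E + 8/6) = 3*sqrt(E + 8*(1/6)) = 3*sqrt(E + 4/3) = 3*sqrt(4/3 + E))
S = -37 (S = (-12 - 25)*1**3 = -37*1 = -37)
x(a) + S = sqrt(12 + 9*(-10)) - 37 = sqrt(12 - 90) - 37 = sqrt(-78) - 37 = I*sqrt(78) - 37 = -37 + I*sqrt(78)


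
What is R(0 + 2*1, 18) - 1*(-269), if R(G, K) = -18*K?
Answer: -55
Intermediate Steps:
R(0 + 2*1, 18) - 1*(-269) = -18*18 - 1*(-269) = -324 + 269 = -55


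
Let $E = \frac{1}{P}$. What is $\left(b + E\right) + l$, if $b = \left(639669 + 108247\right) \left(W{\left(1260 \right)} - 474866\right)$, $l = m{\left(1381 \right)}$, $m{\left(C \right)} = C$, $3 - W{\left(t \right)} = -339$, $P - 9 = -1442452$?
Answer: $- \frac{511928921161663130}{1442443} \approx -3.549 \cdot 10^{11}$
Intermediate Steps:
$P = -1442443$ ($P = 9 - 1442452 = -1442443$)
$W{\left(t \right)} = 342$ ($W{\left(t \right)} = 3 - -339 = 3 + 339 = 342$)
$E = - \frac{1}{1442443}$ ($E = \frac{1}{-1442443} = - \frac{1}{1442443} \approx -6.9327 \cdot 10^{-7}$)
$l = 1381$
$b = -354904091984$ ($b = \left(639669 + 108247\right) \left(342 - 474866\right) = 747916 \left(-474524\right) = -354904091984$)
$\left(b + E\right) + l = \left(-354904091984 - \frac{1}{1442443}\right) + 1381 = - \frac{511928923153676913}{1442443} + 1381 = - \frac{511928921161663130}{1442443}$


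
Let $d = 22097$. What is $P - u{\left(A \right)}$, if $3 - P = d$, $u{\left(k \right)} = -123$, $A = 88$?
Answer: $-21971$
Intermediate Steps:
$P = -22094$ ($P = 3 - 22097 = -22094$)
$P - u{\left(A \right)} = -22094 - -123 = -22094 + 123 = -21971$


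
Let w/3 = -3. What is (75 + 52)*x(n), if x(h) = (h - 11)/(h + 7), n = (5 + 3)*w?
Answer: 10541/65 ≈ 162.17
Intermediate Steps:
w = -9 (w = 3*(-3) = -9)
n = -72 (n = (5 + 3)*(-9) = 8*(-9) = -72)
x(h) = (-11 + h)/(7 + h)
(75 + 52)*x(n) = (75 + 52)*((-11 - 72)/(7 - 72)) = 127*(-83/(-65)) = 127*(-1/65*(-83)) = 127*(83/65) = 10541/65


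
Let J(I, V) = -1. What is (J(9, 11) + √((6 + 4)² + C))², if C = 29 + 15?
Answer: 121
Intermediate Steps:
C = 44
(J(9, 11) + √((6 + 4)² + C))² = (-1 + √((6 + 4)² + 44))² = (-1 + √(10² + 44))² = (-1 + √(100 + 44))² = (-1 + √144)² = (-1 + 12)² = 11² = 121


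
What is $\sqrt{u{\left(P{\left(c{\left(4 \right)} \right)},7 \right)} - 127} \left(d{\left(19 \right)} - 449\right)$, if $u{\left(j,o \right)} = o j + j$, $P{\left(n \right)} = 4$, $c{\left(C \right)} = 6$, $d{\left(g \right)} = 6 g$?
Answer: $- 335 i \sqrt{95} \approx - 3265.2 i$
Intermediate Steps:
$u{\left(j,o \right)} = j + j o$ ($u{\left(j,o \right)} = j o + j = j + j o$)
$\sqrt{u{\left(P{\left(c{\left(4 \right)} \right)},7 \right)} - 127} \left(d{\left(19 \right)} - 449\right) = \sqrt{4 \left(1 + 7\right) - 127} \left(6 \cdot 19 - 449\right) = \sqrt{4 \cdot 8 - 127} \left(114 - 449\right) = \sqrt{32 - 127} \left(-335\right) = \sqrt{-95} \left(-335\right) = i \sqrt{95} \left(-335\right) = - 335 i \sqrt{95}$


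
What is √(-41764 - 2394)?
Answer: I*√44158 ≈ 210.14*I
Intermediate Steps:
√(-41764 - 2394) = √(-44158) = I*√44158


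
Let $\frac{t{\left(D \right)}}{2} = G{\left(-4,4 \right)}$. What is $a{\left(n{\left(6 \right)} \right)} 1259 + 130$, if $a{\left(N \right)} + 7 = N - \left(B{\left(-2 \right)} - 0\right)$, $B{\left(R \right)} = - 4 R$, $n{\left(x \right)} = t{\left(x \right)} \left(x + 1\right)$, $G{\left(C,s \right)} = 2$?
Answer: $16497$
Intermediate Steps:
$t{\left(D \right)} = 4$ ($t{\left(D \right)} = 2 \cdot 2 = 4$)
$n{\left(x \right)} = 4 + 4 x$ ($n{\left(x \right)} = 4 \left(x + 1\right) = 4 \left(1 + x\right) = 4 + 4 x$)
$a{\left(N \right)} = -15 + N$ ($a{\left(N \right)} = -7 - \left(0 + 8 - N\right) = -7 + \left(N - \left(8 + 0\right)\right) = -7 + \left(N - 8\right) = -7 + \left(-8 + N\right) = -15 + N$)
$a{\left(n{\left(6 \right)} \right)} 1259 + 130 = \left(-15 + \left(4 + 4 \cdot 6\right)\right) 1259 + 130 = \left(-15 + \left(4 + 24\right)\right) 1259 + 130 = \left(-15 + 28\right) 1259 + 130 = 13 \cdot 1259 + 130 = 16367 + 130 = 16497$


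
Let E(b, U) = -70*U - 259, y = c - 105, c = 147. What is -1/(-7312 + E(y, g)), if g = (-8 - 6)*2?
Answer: 1/5611 ≈ 0.00017822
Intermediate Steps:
g = -28 (g = -14*2 = -28)
y = 42 (y = 147 - 105 = 42)
E(b, U) = -259 - 70*U
-1/(-7312 + E(y, g)) = -1/(-7312 + (-259 - 70*(-28))) = -1/(-7312 + (-259 + 1960)) = -1/(-7312 + 1701) = -1/(-5611) = -1*(-1/5611) = 1/5611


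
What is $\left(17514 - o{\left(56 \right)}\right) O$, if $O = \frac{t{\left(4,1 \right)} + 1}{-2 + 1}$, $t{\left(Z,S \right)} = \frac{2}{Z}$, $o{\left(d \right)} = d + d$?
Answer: $-26103$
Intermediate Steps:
$o{\left(d \right)} = 2 d$
$O = - \frac{3}{2}$ ($O = \frac{\frac{2}{4} + 1}{-2 + 1} = \frac{2 \cdot \frac{1}{4} + 1}{-1} = \left(\frac{1}{2} + 1\right) \left(-1\right) = \frac{3}{2} \left(-1\right) = - \frac{3}{2} \approx -1.5$)
$\left(17514 - o{\left(56 \right)}\right) O = \left(17514 - 2 \cdot 56\right) \left(- \frac{3}{2}\right) = \left(17514 - 112\right) \left(- \frac{3}{2}\right) = 17402 \left(- \frac{3}{2}\right) = -26103$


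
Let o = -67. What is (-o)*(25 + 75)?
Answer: 6700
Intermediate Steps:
(-o)*(25 + 75) = (-1*(-67))*(25 + 75) = 67*100 = 6700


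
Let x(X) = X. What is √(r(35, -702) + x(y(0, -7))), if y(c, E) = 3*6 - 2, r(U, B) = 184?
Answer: 10*√2 ≈ 14.142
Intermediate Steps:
y(c, E) = 16 (y(c, E) = 18 - 2 = 16)
√(r(35, -702) + x(y(0, -7))) = √(184 + 16) = √200 = 10*√2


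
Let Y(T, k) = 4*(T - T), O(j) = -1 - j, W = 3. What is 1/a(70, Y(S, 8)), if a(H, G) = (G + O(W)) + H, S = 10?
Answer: 1/66 ≈ 0.015152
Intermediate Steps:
Y(T, k) = 0 (Y(T, k) = 4*0 = 0)
a(H, G) = -4 + G + H (a(H, G) = (G + (-1 - 1*3)) + H = (G + (-1 - 3)) + H = (G - 4) + H = (-4 + G) + H = -4 + G + H)
1/a(70, Y(S, 8)) = 1/(-4 + 0 + 70) = 1/66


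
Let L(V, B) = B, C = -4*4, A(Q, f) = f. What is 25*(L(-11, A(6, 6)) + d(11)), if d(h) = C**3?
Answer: -102250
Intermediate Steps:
C = -16
d(h) = -4096 (d(h) = (-16)**3 = -4096)
25*(L(-11, A(6, 6)) + d(11)) = 25*(6 - 4096) = 25*(-4090) = -102250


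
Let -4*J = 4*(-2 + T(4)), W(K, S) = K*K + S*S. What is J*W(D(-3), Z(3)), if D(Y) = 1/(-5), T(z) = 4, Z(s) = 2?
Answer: -202/25 ≈ -8.0800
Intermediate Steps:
D(Y) = -⅕ (D(Y) = 1*(-⅕) = -⅕)
W(K, S) = K² + S²
J = -2 (J = -(-2 + 4) = -2 ≈ -2.0000)
J*W(D(-3), Z(3)) = -2*((-⅕)² + 2²) = -2*(1/25 + 4) = -2*101/25 = -202/25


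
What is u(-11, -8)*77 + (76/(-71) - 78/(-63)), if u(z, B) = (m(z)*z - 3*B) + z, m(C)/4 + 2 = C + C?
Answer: 122728933/1491 ≈ 82313.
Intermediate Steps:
m(C) = -8 + 8*C (m(C) = -8 + 4*(C + C) = -8 + 4*(2*C) = -8 + 8*C)
u(z, B) = z - 3*B + z*(-8 + 8*z) (u(z, B) = ((-8 + 8*z)*z - 3*B) + z = (z*(-8 + 8*z) - 3*B) + z = (-3*B + z*(-8 + 8*z)) + z = z - 3*B + z*(-8 + 8*z))
u(-11, -8)*77 + (76/(-71) - 78/(-63)) = (-11 - 3*(-8) + 8*(-11)*(-1 - 11))*77 + (76/(-71) - 78/(-63)) = (-11 + 24 + 8*(-11)*(-12))*77 + (76*(-1/71) - 78*(-1/63)) = (-11 + 24 + 1056)*77 + (-76/71 + 26/21) = 1069*77 + 250/1491 = 82313 + 250/1491 = 122728933/1491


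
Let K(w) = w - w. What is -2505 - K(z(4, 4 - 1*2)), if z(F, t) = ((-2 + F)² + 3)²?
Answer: -2505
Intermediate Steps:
z(F, t) = (3 + (-2 + F)²)²
K(w) = 0
-2505 - K(z(4, 4 - 1*2)) = -2505 - 1*0 = -2505 + 0 = -2505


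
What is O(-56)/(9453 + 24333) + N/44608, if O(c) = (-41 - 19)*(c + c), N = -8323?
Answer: 75467/6126528 ≈ 0.012318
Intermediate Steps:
O(c) = -120*c
O(-56)/(9453 + 24333) + N/44608 = (-120*(-56))/(9453 + 24333) - 8323/44608 = 6720/33786 - 8323*1/44608 = 6720*(1/33786) - 203/1088 = 1120/5631 - 203/1088 = 75467/6126528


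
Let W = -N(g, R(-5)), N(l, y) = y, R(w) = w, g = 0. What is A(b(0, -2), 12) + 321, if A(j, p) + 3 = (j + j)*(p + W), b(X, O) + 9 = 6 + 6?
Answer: 420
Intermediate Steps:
W = 5 (W = -1*(-5) = 5)
b(X, O) = 3 (b(X, O) = -9 + (6 + 6) = -9 + 12 = 3)
A(j, p) = -3 + 2*j*(5 + p) (A(j, p) = -3 + (j + j)*(p + 5) = -3 + (2*j)*(5 + p) = -3 + 2*j*(5 + p))
A(b(0, -2), 12) + 321 = (-3 + 10*3 + 2*3*12) + 321 = (-3 + 30 + 72) + 321 = 99 + 321 = 420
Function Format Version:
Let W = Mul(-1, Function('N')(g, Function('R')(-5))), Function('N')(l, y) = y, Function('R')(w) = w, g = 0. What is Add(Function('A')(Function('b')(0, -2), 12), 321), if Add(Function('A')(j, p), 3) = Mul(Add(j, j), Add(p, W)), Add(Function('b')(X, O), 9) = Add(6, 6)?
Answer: 420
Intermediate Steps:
W = 5 (W = Mul(-1, -5) = 5)
Function('b')(X, O) = 3 (Function('b')(X, O) = Add(-9, Add(6, 6)) = Add(-9, 12) = 3)
Function('A')(j, p) = Add(-3, Mul(2, j, Add(5, p))) (Function('A')(j, p) = Add(-3, Mul(Add(j, j), Add(p, 5))) = Add(-3, Mul(Mul(2, j), Add(5, p))) = Add(-3, Mul(2, j, Add(5, p))))
Add(Function('A')(Function('b')(0, -2), 12), 321) = Add(Add(-3, Mul(10, 3), Mul(2, 3, 12)), 321) = Add(Add(-3, 30, 72), 321) = Add(99, 321) = 420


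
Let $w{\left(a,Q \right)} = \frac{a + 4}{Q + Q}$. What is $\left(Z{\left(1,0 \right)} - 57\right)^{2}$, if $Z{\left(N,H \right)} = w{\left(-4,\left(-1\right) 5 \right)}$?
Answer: $3249$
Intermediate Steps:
$w{\left(a,Q \right)} = \frac{4 + a}{2 Q}$
$Z{\left(N,H \right)} = 0$ ($Z{\left(N,H \right)} = \frac{4 - 4}{2 \left(\left(-1\right) 5\right)} = \frac{1}{2} \frac{1}{-5} \cdot 0 = \frac{1}{2} \left(- \frac{1}{5}\right) 0 = 0$)
$\left(Z{\left(1,0 \right)} - 57\right)^{2} = \left(0 - 57\right)^{2} = \left(-57\right)^{2} = 3249$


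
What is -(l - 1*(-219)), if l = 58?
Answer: -277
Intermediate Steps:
-(l - 1*(-219)) = -(58 - 1*(-219)) = -(58 + 219) = -1*277 = -277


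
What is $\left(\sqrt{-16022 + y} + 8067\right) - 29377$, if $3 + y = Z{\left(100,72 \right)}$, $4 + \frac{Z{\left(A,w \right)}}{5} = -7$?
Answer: $-21310 + 4 i \sqrt{1005} \approx -21310.0 + 126.81 i$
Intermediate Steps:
$Z{\left(A,w \right)} = -55$ ($Z{\left(A,w \right)} = -20 + 5 \left(-7\right) = -20 - 35 = -55$)
$y = -58$ ($y = -3 - 55 = -58$)
$\left(\sqrt{-16022 + y} + 8067\right) - 29377 = \left(\sqrt{-16022 - 58} + 8067\right) - 29377 = \left(\sqrt{-16080} + 8067\right) - 29377 = \left(4 i \sqrt{1005} + 8067\right) - 29377 = \left(8067 + 4 i \sqrt{1005}\right) - 29377 = -21310 + 4 i \sqrt{1005}$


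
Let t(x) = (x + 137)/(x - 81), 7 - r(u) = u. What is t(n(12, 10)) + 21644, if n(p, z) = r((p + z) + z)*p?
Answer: 8246527/381 ≈ 21644.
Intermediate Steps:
r(u) = 7 - u
n(p, z) = p*(7 - p - 2*z) (n(p, z) = (7 - ((p + z) + z))*p = (7 - (p + 2*z))*p = (7 + (-p - 2*z))*p = (7 - p - 2*z)*p = p*(7 - p - 2*z))
t(x) = (137 + x)/(-81 + x)
t(n(12, 10)) + 21644 = (137 + 12*(7 - 1*12 - 2*10))/(-81 + 12*(7 - 1*12 - 2*10)) + 21644 = (137 + 12*(7 - 12 - 20))/(-81 + 12*(7 - 12 - 20)) + 21644 = (137 + 12*(-25))/(-81 + 12*(-25)) + 21644 = (137 - 300)/(-81 - 300) + 21644 = -163/(-381) + 21644 = -1/381*(-163) + 21644 = 163/381 + 21644 = 8246527/381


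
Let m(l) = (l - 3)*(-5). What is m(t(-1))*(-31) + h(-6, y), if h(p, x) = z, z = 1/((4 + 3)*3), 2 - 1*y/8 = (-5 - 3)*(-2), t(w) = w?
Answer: -13019/21 ≈ -619.95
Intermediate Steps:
m(l) = 15 - 5*l (m(l) = (-3 + l)*(-5) = 15 - 5*l)
y = -112 (y = 16 - 8*(-5 - 3)*(-2) = 16 - (-64)*(-2) = 16 - 8*16 = 16 - 128 = -112)
z = 1/21 (z = (1/3)/7 = (1/7)*(1/3) = 1/21 ≈ 0.047619)
h(p, x) = 1/21
m(t(-1))*(-31) + h(-6, y) = (15 - 5*(-1))*(-31) + 1/21 = (15 + 5)*(-31) + 1/21 = 20*(-31) + 1/21 = -620 + 1/21 = -13019/21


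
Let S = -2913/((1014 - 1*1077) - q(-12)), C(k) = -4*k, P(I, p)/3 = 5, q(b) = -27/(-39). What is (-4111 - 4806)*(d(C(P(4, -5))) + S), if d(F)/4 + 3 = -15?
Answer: 64639333/276 ≈ 2.3420e+5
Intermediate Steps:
q(b) = 9/13 (q(b) = -27*(-1/39) = 9/13)
P(I, p) = 15 (P(I, p) = 3*5 = 15)
d(F) = -72 (d(F) = -12 + 4*(-15) = -12 - 60 = -72)
S = 12623/276 (S = -2913/((1014 - 1*1077) - 1*9/13) = -2913/((1014 - 1077) - 9/13) = -2913/(-63 - 9/13) = -2913/(-828/13) = -2913*(-13/828) = 12623/276 ≈ 45.735)
(-4111 - 4806)*(d(C(P(4, -5))) + S) = (-4111 - 4806)*(-72 + 12623/276) = -8917*(-7249/276) = 64639333/276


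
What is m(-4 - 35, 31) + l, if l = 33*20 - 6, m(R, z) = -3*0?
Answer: 654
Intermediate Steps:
m(R, z) = 0
l = 654 (l = 660 - 6 = 654)
m(-4 - 35, 31) + l = 0 + 654 = 654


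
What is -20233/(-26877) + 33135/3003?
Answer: 317109698/26903877 ≈ 11.787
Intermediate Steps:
-20233/(-26877) + 33135/3003 = -20233*(-1/26877) + 33135*(1/3003) = 20233/26877 + 11045/1001 = 317109698/26903877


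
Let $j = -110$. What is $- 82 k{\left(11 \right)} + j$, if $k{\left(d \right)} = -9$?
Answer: $628$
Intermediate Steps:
$- 82 k{\left(11 \right)} + j = \left(-82\right) \left(-9\right) - 110 = 738 - 110 = 628$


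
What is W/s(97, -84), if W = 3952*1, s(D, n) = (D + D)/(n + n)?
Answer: -331968/97 ≈ -3422.4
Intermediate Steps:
s(D, n) = D/n (s(D, n) = (2*D)/((2*n)) = (2*D)*(1/(2*n)) = D/n)
W = 3952
W/s(97, -84) = 3952/((97/(-84))) = 3952/((97*(-1/84))) = 3952/(-97/84) = 3952*(-84/97) = -331968/97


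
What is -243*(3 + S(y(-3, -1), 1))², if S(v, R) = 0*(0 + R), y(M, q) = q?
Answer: -2187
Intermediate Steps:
S(v, R) = 0 (S(v, R) = 0*R = 0)
-243*(3 + S(y(-3, -1), 1))² = -243*(3 + 0)² = -243*3² = -243*9 = -2187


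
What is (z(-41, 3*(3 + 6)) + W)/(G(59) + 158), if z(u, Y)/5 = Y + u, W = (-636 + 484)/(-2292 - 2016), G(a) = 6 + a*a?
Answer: -75352/3925665 ≈ -0.019195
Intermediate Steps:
G(a) = 6 + a**2
W = 38/1077 (W = -152/(-4308) = -152*(-1/4308) = 38/1077 ≈ 0.035283)
z(u, Y) = 5*Y + 5*u (z(u, Y) = 5*(Y + u) = 5*Y + 5*u)
(z(-41, 3*(3 + 6)) + W)/(G(59) + 158) = ((5*(3*(3 + 6)) + 5*(-41)) + 38/1077)/((6 + 59**2) + 158) = ((5*(3*9) - 205) + 38/1077)/((6 + 3481) + 158) = ((5*27 - 205) + 38/1077)/(3487 + 158) = ((135 - 205) + 38/1077)/3645 = (-70 + 38/1077)*(1/3645) = -75352/1077*1/3645 = -75352/3925665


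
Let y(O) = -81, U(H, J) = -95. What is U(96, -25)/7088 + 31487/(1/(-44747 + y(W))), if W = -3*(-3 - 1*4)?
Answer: -10004706584863/7088 ≈ -1.4115e+9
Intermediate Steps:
W = 21 (W = -3*(-3 - 4) = -3*(-7) = 21)
U(96, -25)/7088 + 31487/(1/(-44747 + y(W))) = -95/7088 + 31487/(1/(-44747 - 81)) = -95*1/7088 + 31487/(1/(-44828)) = -95/7088 + 31487/(-1/44828) = -95/7088 + 31487*(-44828) = -95/7088 - 1411499236 = -10004706584863/7088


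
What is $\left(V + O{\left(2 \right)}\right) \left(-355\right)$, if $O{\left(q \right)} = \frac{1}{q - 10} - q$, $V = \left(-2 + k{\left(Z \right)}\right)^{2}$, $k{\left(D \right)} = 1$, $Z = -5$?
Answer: $\frac{3195}{8} \approx 399.38$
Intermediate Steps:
$V = 1$ ($V = \left(-2 + 1\right)^{2} = \left(-1\right)^{2} = 1$)
$O{\left(q \right)} = \frac{1}{-10 + q} - q$
$\left(V + O{\left(2 \right)}\right) \left(-355\right) = \left(1 + \frac{1 - 2^{2} + 10 \cdot 2}{-10 + 2}\right) \left(-355\right) = \left(1 + \frac{1 - 4 + 20}{-8}\right) \left(-355\right) = \left(1 - \frac{1 - 4 + 20}{8}\right) \left(-355\right) = \left(1 - \frac{17}{8}\right) \left(-355\right) = \left(- \frac{9}{8}\right) \left(-355\right) = \frac{3195}{8}$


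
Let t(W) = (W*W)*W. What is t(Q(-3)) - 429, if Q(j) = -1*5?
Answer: -554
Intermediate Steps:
Q(j) = -5
t(W) = W³ (t(W) = W²*W = W³)
t(Q(-3)) - 429 = (-5)³ - 429 = -125 - 429 = -554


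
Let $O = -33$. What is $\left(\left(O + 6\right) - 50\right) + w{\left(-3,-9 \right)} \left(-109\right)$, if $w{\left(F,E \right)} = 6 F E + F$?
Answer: $-17408$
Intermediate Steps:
$w{\left(F,E \right)} = F + 6 E F$ ($w{\left(F,E \right)} = 6 E F + F = F + 6 E F$)
$\left(\left(O + 6\right) - 50\right) + w{\left(-3,-9 \right)} \left(-109\right) = \left(\left(-33 + 6\right) - 50\right) + - 3 \left(1 + 6 \left(-9\right)\right) \left(-109\right) = \left(-27 - 50\right) + - 3 \left(1 - 54\right) \left(-109\right) = -77 + \left(-3\right) \left(-53\right) \left(-109\right) = -77 + 159 \left(-109\right) = -77 - 17331 = -17408$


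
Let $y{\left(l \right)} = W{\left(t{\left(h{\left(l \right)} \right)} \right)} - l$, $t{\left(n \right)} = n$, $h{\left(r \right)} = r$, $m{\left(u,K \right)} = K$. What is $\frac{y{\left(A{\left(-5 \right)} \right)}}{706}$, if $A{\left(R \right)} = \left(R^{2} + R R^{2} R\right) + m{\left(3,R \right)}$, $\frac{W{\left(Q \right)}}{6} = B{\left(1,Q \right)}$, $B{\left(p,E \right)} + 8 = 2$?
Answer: $- \frac{681}{706} \approx -0.96459$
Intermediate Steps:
$B{\left(p,E \right)} = -6$ ($B{\left(p,E \right)} = -8 + 2 = -6$)
$W{\left(Q \right)} = -36$ ($W{\left(Q \right)} = 6 \left(-6\right) = -36$)
$A{\left(R \right)} = R + R^{2} + R^{4}$ ($A{\left(R \right)} = \left(R^{2} + R R^{2} R\right) + R = \left(R^{2} + R^{3} R\right) + R = \left(R^{2} + R^{4}\right) + R = R + R^{2} + R^{4}$)
$y{\left(l \right)} = -36 - l$
$\frac{y{\left(A{\left(-5 \right)} \right)}}{706} = \frac{-36 - - 5 \left(1 - 5 + \left(-5\right)^{3}\right)}{706} = \left(-36 - - 5 \left(1 - 5 - 125\right)\right) \frac{1}{706} = \left(-36 - \left(-5\right) \left(-129\right)\right) \frac{1}{706} = \left(-36 - 645\right) \frac{1}{706} = \left(-681\right) \frac{1}{706} = - \frac{681}{706}$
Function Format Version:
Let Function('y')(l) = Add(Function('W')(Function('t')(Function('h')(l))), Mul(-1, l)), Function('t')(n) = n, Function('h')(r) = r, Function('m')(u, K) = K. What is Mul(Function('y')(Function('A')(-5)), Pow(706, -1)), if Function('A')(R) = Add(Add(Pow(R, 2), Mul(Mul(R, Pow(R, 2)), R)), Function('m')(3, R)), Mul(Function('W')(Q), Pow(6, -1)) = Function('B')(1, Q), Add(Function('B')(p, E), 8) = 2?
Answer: Rational(-681, 706) ≈ -0.96459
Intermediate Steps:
Function('B')(p, E) = -6 (Function('B')(p, E) = Add(-8, 2) = -6)
Function('W')(Q) = -36 (Function('W')(Q) = Mul(6, -6) = -36)
Function('A')(R) = Add(R, Pow(R, 2), Pow(R, 4)) (Function('A')(R) = Add(Add(Pow(R, 2), Mul(Mul(R, Pow(R, 2)), R)), R) = Add(Add(Pow(R, 2), Mul(Pow(R, 3), R)), R) = Add(Add(Pow(R, 2), Pow(R, 4)), R) = Add(R, Pow(R, 2), Pow(R, 4)))
Function('y')(l) = Add(-36, Mul(-1, l))
Mul(Function('y')(Function('A')(-5)), Pow(706, -1)) = Mul(Add(-36, Mul(-1, Mul(-5, Add(1, -5, Pow(-5, 3))))), Pow(706, -1)) = Mul(Add(-36, Mul(-1, Mul(-5, Add(1, -5, -125)))), Rational(1, 706)) = Mul(Add(-36, Mul(-1, Mul(-5, -129))), Rational(1, 706)) = Mul(Add(-36, Mul(-1, 645)), Rational(1, 706)) = Mul(Add(-36, -645), Rational(1, 706)) = Mul(-681, Rational(1, 706)) = Rational(-681, 706)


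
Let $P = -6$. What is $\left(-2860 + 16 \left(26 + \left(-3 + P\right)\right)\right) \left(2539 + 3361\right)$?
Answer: $-15269200$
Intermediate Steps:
$\left(-2860 + 16 \left(26 + \left(-3 + P\right)\right)\right) \left(2539 + 3361\right) = \left(-2860 + 16 \left(26 - 9\right)\right) \left(2539 + 3361\right) = \left(-2860 + 16 \left(26 - 9\right)\right) 5900 = \left(-2860 + 16 \cdot 17\right) 5900 = \left(-2860 + 272\right) 5900 = \left(-2588\right) 5900 = -15269200$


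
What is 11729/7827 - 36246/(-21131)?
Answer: 531542941/165392337 ≈ 3.2138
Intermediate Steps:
11729/7827 - 36246/(-21131) = 11729*(1/7827) - 36246*(-1/21131) = 11729/7827 + 36246/21131 = 531542941/165392337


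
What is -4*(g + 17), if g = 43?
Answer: -240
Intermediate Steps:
-4*(g + 17) = -4*(43 + 17) = -4*60 = -240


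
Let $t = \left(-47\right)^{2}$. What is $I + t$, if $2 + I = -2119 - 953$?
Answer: $-865$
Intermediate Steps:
$t = 2209$
$I = -3074$ ($I = -2 - 3072 = -3074$)
$I + t = -3074 + 2209 = -865$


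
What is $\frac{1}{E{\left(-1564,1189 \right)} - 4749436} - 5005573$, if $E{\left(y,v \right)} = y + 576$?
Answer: $- \frac{23778594112953}{4750424} \approx -5.0056 \cdot 10^{6}$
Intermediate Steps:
$E{\left(y,v \right)} = 576 + y$
$\frac{1}{E{\left(-1564,1189 \right)} - 4749436} - 5005573 = \frac{1}{\left(576 - 1564\right) - 4749436} - 5005573 = \frac{1}{-988 - 4749436} - 5005573 = \frac{1}{-4750424} - 5005573 = - \frac{1}{4750424} - 5005573 = - \frac{23778594112953}{4750424}$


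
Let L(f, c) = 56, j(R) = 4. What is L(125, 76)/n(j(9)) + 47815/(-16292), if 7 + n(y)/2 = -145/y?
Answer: -10096699/2818516 ≈ -3.5823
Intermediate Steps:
n(y) = -14 - 290/y (n(y) = -14 + 2*(-145/y) = -14 - 290/y)
L(125, 76)/n(j(9)) + 47815/(-16292) = 56/(-14 - 290/4) + 47815/(-16292) = 56/(-14 - 290*1/4) + 47815*(-1/16292) = 56/(-14 - 145/2) - 47815/16292 = 56/(-173/2) - 47815/16292 = 56*(-2/173) - 47815/16292 = -112/173 - 47815/16292 = -10096699/2818516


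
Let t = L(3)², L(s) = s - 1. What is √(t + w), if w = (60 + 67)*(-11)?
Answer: I*√1393 ≈ 37.323*I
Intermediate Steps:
w = -1397 (w = 127*(-11) = -1397)
L(s) = -1 + s
t = 4 (t = (-1 + 3)² = 2² = 4)
√(t + w) = √(4 - 1397) = √(-1393) = I*√1393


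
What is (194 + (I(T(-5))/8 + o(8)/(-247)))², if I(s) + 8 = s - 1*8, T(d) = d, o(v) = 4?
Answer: 142978515625/3904576 ≈ 36618.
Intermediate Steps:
I(s) = -16 + s (I(s) = -8 + (s - 1*8) = -8 + (s - 8) = -8 + (-8 + s) = -16 + s)
(194 + (I(T(-5))/8 + o(8)/(-247)))² = (194 + ((-16 - 5)/8 + 4/(-247)))² = (194 + (-21*⅛ + 4*(-1/247)))² = (194 + (-21/8 - 4/247))² = (194 - 5219/1976)² = (378125/1976)² = 142978515625/3904576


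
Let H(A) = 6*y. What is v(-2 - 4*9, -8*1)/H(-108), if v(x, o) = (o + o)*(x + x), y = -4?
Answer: -152/3 ≈ -50.667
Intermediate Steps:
v(x, o) = 4*o*x (v(x, o) = (2*o)*(2*x) = 4*o*x)
H(A) = -24 (H(A) = 6*(-4) = -24)
v(-2 - 4*9, -8*1)/H(-108) = (4*(-8*1)*(-2 - 4*9))/(-24) = (4*(-8)*(-2 - 36))*(-1/24) = (4*(-8)*(-38))*(-1/24) = 1216*(-1/24) = -152/3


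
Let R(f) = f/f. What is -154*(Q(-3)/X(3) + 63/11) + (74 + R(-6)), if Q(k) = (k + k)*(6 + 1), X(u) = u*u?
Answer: -265/3 ≈ -88.333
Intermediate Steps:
X(u) = u²
R(f) = 1
Q(k) = 14*k (Q(k) = (2*k)*7 = 14*k)
-154*(Q(-3)/X(3) + 63/11) + (74 + R(-6)) = -154*((14*(-3))/(3²) + 63/11) + (74 + 1) = -154*(-42/9 + 63*(1/11)) + 75 = -154*(-42*⅑ + 63/11) + 75 = -154*(-14/3 + 63/11) + 75 = -154*35/33 + 75 = -490/3 + 75 = -265/3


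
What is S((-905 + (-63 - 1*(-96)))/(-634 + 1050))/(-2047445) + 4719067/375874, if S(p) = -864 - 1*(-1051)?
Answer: 9661959845377/769581341930 ≈ 12.555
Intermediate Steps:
S(p) = 187 (S(p) = -864 + 1051 = 187)
S((-905 + (-63 - 1*(-96)))/(-634 + 1050))/(-2047445) + 4719067/375874 = 187/(-2047445) + 4719067/375874 = 187*(-1/2047445) + 4719067*(1/375874) = -187/2047445 + 4719067/375874 = 9661959845377/769581341930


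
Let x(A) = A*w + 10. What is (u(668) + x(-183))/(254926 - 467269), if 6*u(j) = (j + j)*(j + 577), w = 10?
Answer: -91800/70781 ≈ -1.2970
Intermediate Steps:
x(A) = 10 + 10*A (x(A) = A*10 + 10 = 10*A + 10 = 10 + 10*A)
u(j) = j*(577 + j)/3 (u(j) = ((j + j)*(j + 577))/6 = ((2*j)*(577 + j))/6 = (2*j*(577 + j))/6 = j*(577 + j)/3)
(u(668) + x(-183))/(254926 - 467269) = ((1/3)*668*(577 + 668) + (10 + 10*(-183)))/(254926 - 467269) = ((1/3)*668*1245 + (10 - 1830))/(-212343) = (277220 - 1820)*(-1/212343) = 275400*(-1/212343) = -91800/70781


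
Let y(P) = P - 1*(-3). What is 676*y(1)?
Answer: 2704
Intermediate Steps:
y(P) = 3 + P (y(P) = P + 3 = 3 + P)
676*y(1) = 676*(3 + 1) = 676*4 = 2704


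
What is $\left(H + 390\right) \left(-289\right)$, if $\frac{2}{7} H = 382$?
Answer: $-499103$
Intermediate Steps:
$H = 1337$ ($H = \frac{7}{2} \cdot 382 = 1337$)
$\left(H + 390\right) \left(-289\right) = \left(1337 + 390\right) \left(-289\right) = 1727 \left(-289\right) = -499103$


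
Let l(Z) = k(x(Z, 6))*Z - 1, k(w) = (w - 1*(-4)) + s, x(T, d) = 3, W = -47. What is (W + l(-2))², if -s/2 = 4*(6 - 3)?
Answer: 196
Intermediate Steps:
s = -24 (s = -8*(6 - 3) = -8*3 = -2*12 = -24)
k(w) = -20 + w (k(w) = (w - 1*(-4)) - 24 = (w + 4) - 24 = (4 + w) - 24 = -20 + w)
l(Z) = -1 - 17*Z (l(Z) = (-20 + 3)*Z - 1 = -17*Z - 1 = -1 - 17*Z)
(W + l(-2))² = (-47 + (-1 - 17*(-2)))² = (-47 + (-1 + 34))² = (-47 + 33)² = (-14)² = 196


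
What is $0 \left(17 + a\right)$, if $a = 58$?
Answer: $0$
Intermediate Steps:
$0 \left(17 + a\right) = 0 \left(17 + 58\right) = 0 \cdot 75 = 0$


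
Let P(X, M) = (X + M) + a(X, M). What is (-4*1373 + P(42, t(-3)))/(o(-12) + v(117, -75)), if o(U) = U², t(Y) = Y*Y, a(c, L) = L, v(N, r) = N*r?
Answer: 776/1233 ≈ 0.62936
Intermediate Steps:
t(Y) = Y²
P(X, M) = X + 2*M (P(X, M) = (X + M) + M = (M + X) + M = X + 2*M)
(-4*1373 + P(42, t(-3)))/(o(-12) + v(117, -75)) = (-4*1373 + (42 + 2*(-3)²))/((-12)² + 117*(-75)) = (-5492 + (42 + 2*9))/(144 - 8775) = (-5492 + (42 + 18))/(-8631) = (-5492 + 60)*(-1/8631) = -5432*(-1/8631) = 776/1233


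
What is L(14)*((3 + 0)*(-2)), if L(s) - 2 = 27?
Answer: -174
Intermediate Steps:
L(s) = 29 (L(s) = 2 + 27 = 29)
L(14)*((3 + 0)*(-2)) = 29*((3 + 0)*(-2)) = 29*(3*(-2)) = 29*(-6) = -174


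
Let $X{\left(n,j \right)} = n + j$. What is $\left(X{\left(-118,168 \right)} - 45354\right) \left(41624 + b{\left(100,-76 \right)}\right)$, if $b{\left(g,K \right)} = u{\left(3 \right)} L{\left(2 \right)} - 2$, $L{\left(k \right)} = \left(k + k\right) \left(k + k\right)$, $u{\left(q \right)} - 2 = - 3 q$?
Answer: $-1880569040$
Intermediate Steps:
$u{\left(q \right)} = 2 - 3 q$
$L{\left(k \right)} = 4 k^{2}$ ($L{\left(k \right)} = 2 k 2 k = 4 k^{2}$)
$b{\left(g,K \right)} = -114$ ($b{\left(g,K \right)} = \left(2 - 9\right) 4 \cdot 2^{2} - 2 = \left(2 - 9\right) 4 \cdot 4 - 2 = \left(-7\right) 16 - 2 = -112 - 2 = -114$)
$X{\left(n,j \right)} = j + n$
$\left(X{\left(-118,168 \right)} - 45354\right) \left(41624 + b{\left(100,-76 \right)}\right) = \left(\left(168 - 118\right) - 45354\right) \left(41624 - 114\right) = \left(50 - 45354\right) 41510 = \left(-45304\right) 41510 = -1880569040$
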